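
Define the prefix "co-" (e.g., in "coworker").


Prefix: co-
Example: coworker (co- + worker)
Meaning = together


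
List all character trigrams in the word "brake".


Word: "brake" (length 5)
Number of trigrams = 5 - 3 + 1 = 3
  Position 0: "bra"
  Position 1: "rak"
  Position 2: "ake"
Trigrams = "bra", "rak", "ake"


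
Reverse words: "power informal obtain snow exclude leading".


Original: "power informal obtain snow exclude leading"
Words (1..n): power | informal | obtain | snow | exclude | leading
Reversed (n..1): leading | exclude | snow | obtain | informal | power
Result = "leading exclude snow obtain informal power"


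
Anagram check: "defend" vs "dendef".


Word 1: "defend" → sorted: ddeefn
Word 2: "dendef" → sorted: ddeefn
Same letters? ddeefn == ddeefn
Anagram = Yes


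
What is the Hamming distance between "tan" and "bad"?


Comparing character by character (same length = 3):
  Pos 0: 't' vs 'b' !=
  Pos 1: 'a' vs 'a' =
  Pos 2: 'n' vs 'd' !=
Hamming distance = 2


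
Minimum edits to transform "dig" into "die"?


Word 1: "dig" (length 3)
Word 2: "die" (length 3)
One optimal edit sequence (insert/delete/substitute each cost 1):
  1. keep 'd'
  2. keep 'i'
  3. substitute 'g' -> 'e'  (+1)
Total edit operations: 1
Edit distance = 1


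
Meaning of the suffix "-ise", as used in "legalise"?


Suffix: -ise
Example: legalise = legal + -ise
Meaning = to make


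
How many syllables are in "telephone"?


Word: "telephone"
Syllable breakdown: tel · e · phone
Counting: 3 parts
= 3 syllables


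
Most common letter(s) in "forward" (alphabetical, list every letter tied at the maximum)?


Word: "forward"
Letter counts:
  'a': 1
  'd': 1
  'f': 1
  'o': 1
  'r': 2
  'w': 1
Maximum count = 2
Most frequent = 'r' (2 times each)


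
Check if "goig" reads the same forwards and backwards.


Word: "goig"
Reversed: "giog"
Forward == Backward? goig != giog
Palindrome = No


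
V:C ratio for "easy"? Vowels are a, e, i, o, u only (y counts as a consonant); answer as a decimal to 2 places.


Word: "easy"
Vowels (a,e,i,o,u): 2
Consonants: 2
Ratio = 2/2
= 1.00


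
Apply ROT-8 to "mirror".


Word: "mirror"
Shift: 8
Each letter → (letter + shift) mod 26:
  'm' (12) + 8 = 20 → 'u'
  'i' (8) + 8 = 16 → 'q'
  'r' (17) + 8 = 25 → 'z'
  'r' (17) + 8 = 25 → 'z'
  'o' (14) + 8 = 22 → 'w'
  'r' (17) + 8 = 25 → 'z'
Result = "uqzzwz"


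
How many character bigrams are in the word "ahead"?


Word: "ahead" (length 5)
Number of 2-grams = length - 2 + 1 = 5 - 2 + 1
= 4


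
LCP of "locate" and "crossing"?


Word 1: "locate"
Word 2: "crossing"
Comparing from start:
  Pos 0: 'l' != 'c' (stop)
LCP = "" (length 0)


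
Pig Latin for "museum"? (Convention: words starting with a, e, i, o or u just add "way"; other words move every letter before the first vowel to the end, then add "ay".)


Word: "museum"
Starts with consonant(s) → move to end, add 'ay'
Consonant cluster: "m"
Pig Latin = "useummay"


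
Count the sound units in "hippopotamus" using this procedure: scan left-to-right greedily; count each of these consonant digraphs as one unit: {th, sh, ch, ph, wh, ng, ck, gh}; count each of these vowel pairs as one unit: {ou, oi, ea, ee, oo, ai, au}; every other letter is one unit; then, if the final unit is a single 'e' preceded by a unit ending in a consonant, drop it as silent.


Word: "hippopotamus" (12 letters)
Left-to-right scan:
  1. 'h' (letter)
  2. 'i' (letter)
  3. 'p' (letter)
  4. 'p' (letter)
  5. 'o' (letter)
  6. 'p' (letter)
  7. 'o' (letter)
  8. 't' (letter)
  9. 'a' (letter)
  10. 'm' (letter)
  11. 'u' (letter)
  12. 's' (letter)
Units from scan: 12
Sound units = 12 units


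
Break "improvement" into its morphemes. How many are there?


Word: "improvement"
Morphemes: improve + -ment
Each morpheme carries meaning
= 2 morphemes


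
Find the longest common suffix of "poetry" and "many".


Word 1: "poetry"
Word 2: "many"
Comparing from end:
  Pos -1: 'y' == 'y'
  Pos -2: 'r' != 'n' (stop)
LCS = "y" (length 1)


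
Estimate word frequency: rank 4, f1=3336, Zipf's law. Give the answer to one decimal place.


Zipf's law: f(r) = f(1) / r
f(1) = 3336
f(4) = 3336 / 4
= 834.0 occurrences


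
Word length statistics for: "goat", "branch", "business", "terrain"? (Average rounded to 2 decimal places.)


Lengths: "goat"=4, "branch"=6, "business"=8, "terrain"=7
Sum = 25, Count = 4
Average = 25/4 = 6.25
= avg=6.25, min=4, max=8


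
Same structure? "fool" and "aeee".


Pattern of "fool": [0, 1, 1, 2]
Pattern of "aeee": [0, 1, 1, 1]
Patterns do not match
Same pattern = No


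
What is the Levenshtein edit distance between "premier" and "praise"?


Word 1: "premier" (length 7)
Word 2: "praise" (length 6)
One optimal edit sequence (insert/delete/substitute each cost 1):
  1. keep 'p'
  2. keep 'r'
  3. delete 'e'  (+1)
  4. substitute 'm' -> 'a'  (+1)
  5. keep 'i'
  6. substitute 'e' -> 's'  (+1)
  7. substitute 'r' -> 'e'  (+1)
Total edit operations: 4
Edit distance = 4


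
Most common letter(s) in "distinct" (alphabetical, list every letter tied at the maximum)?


Word: "distinct"
Letter counts:
  'c': 1
  'd': 1
  'i': 2
  'n': 1
  's': 1
  't': 2
Maximum count = 2
Most frequent = 'i', 't' (2 times each)


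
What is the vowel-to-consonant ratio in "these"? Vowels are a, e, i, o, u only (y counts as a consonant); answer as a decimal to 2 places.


Word: "these"
Vowels (a,e,i,o,u): 2
Consonants: 3
Ratio = 2/3
= 0.67


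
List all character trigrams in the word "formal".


Word: "formal" (length 6)
Number of trigrams = 6 - 3 + 1 = 4
  Position 0: "for"
  Position 1: "orm"
  Position 2: "rma"
  Position 3: "mal"
Trigrams = "for", "orm", "rma", "mal"


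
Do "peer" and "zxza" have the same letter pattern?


Pattern of "peer": [0, 1, 1, 2]
Pattern of "zxza": [0, 1, 0, 2]
Patterns do not match
Same pattern = No


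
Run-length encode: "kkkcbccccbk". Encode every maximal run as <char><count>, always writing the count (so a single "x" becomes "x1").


String: "kkkcbccccbk"
Scanning for consecutive runs:
  'k' x 3
  'c' x 1
  'b' x 1
  'c' x 4
  'b' x 1
  'k' x 1
RLE = "k3c1b1c4b1k1"


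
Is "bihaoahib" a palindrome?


Word: "bihaoahib"
Reversed: "bihaoahib"
Forward == Backward? bihaoahib == bihaoahib
Palindrome = Yes


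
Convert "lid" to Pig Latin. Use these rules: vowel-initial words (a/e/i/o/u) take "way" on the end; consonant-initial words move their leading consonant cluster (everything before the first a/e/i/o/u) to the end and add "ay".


Word: "lid"
Starts with consonant(s) → move to end, add 'ay'
Consonant cluster: "l"
Pig Latin = "idlay"


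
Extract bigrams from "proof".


Word: "proof" (length 5)
Number of bigrams = 5 - 2 + 1 = 4
  Position 0: "pr"
  Position 1: "ro"
  Position 2: "oo"
  Position 3: "of"
Bigrams = "pr", "ro", "oo", "of"


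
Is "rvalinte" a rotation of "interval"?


Word: "interval", Candidate: "rvalinte"
Method: check if candidate is substring of word+word
"intervalinterval" contains "rvalinte"? Yes
Is rotation = Yes


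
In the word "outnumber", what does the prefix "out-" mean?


Prefix: out-
As in: outnumber -> out- + number
Meaning = surpass


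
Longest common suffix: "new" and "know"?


Word 1: "new"
Word 2: "know"
Comparing from end:
  Pos -1: 'w' == 'w'
  Pos -2: 'e' != 'o' (stop)
LCS = "w" (length 1)


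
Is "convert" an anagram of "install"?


Word 1: "install" → sorted: aillnst
Word 2: "convert" → sorted: cenortv
Same letters? aillnst != cenortv
Anagram = No


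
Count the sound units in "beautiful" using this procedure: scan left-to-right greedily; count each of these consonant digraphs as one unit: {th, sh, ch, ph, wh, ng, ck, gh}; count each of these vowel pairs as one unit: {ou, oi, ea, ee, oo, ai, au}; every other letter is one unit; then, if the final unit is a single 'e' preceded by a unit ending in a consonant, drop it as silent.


Word: "beautiful" (9 letters)
Left-to-right scan:
  1. 'b' (letter)
  2. 'ea' (vowel-pair)
  3. 'u' (letter)
  4. 't' (letter)
  5. 'i' (letter)
  6. 'f' (letter)
  7. 'u' (letter)
  8. 'l' (letter)
Units from scan: 8
Sound units = 8 units


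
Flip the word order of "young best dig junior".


Original: "young best dig junior"
Words (1..n): young | best | dig | junior
Reversed (n..1): junior | dig | best | young
Result = "junior dig best young"


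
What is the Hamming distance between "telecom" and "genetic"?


Comparing character by character (same length = 7):
  Pos 0: 't' vs 'g' !=
  Pos 1: 'e' vs 'e' =
  Pos 2: 'l' vs 'n' !=
  Pos 3: 'e' vs 'e' =
  Pos 4: 'c' vs 't' !=
  Pos 5: 'o' vs 'i' !=
  Pos 6: 'm' vs 'c' !=
Hamming distance = 5


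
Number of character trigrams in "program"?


Word: "program" (length 7)
Number of 3-grams = length - 3 + 1 = 7 - 3 + 1
= 5


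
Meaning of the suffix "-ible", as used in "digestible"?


Suffix: -ible
Example: digestible = digest + -ible
Meaning = capable of


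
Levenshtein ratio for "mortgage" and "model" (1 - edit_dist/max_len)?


Word 1: "mortgage" (length 8)
Word 2: "model" (length 5)
One optimal edit sequence:
  1. keep 'm'
  2. keep 'o'
  3. delete 'r'  (+1)
  4. delete 't'  (+1)
  5. delete 'g'  (+1)
  6. substitute 'a' -> 'd'  (+1)
  7. substitute 'g' -> 'e'  (+1)
  8. substitute 'e' -> 'l'  (+1)
Edit distance = 6
Max length = max(8, 5) = 8
Similarity = 1 - 6/8
= 0.2500


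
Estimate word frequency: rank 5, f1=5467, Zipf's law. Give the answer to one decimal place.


Zipf's law: f(r) = f(1) / r
f(1) = 5467
f(5) = 5467 / 5
= 1093.4 occurrences


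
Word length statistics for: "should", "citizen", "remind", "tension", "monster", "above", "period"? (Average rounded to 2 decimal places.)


Lengths: "should"=6, "citizen"=7, "remind"=6, "tension"=7, "monster"=7, "above"=5, "period"=6
Sum = 44, Count = 7
Average = 44/7 = 6.29
= avg=6.29, min=5, max=7


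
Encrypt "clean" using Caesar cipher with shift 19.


Word: "clean"
Shift: 19
Each letter → (letter + shift) mod 26:
  'c' (2) + 19 = 21 → 'v'
  'l' (11) + 19 = 4 → 'e'
  'e' (4) + 19 = 23 → 'x'
  'a' (0) + 19 = 19 → 't'
  'n' (13) + 19 = 6 → 'g'
Result = "vextg"


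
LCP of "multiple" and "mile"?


Word 1: "multiple"
Word 2: "mile"
Comparing from start:
  Pos 0: 'm' == 'm'
  Pos 1: 'u' != 'i' (stop)
LCP = "m" (length 1)


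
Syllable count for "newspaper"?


Word: "newspaper"
Syllable breakdown: news / pa / per
Counting: 3 parts
= 3 syllables


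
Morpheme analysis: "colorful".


Word: "colorful"
Morphemes: color | -ful
Each morpheme carries meaning
= 2 morphemes


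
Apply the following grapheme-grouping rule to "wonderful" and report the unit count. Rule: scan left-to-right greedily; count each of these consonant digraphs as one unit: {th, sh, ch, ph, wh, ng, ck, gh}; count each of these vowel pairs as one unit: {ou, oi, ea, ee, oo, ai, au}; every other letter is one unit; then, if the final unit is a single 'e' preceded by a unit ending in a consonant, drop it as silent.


Word: "wonderful" (9 letters)
Left-to-right scan:
  (1) 'w' (letter)
  (2) 'o' (letter)
  (3) 'n' (letter)
  (4) 'd' (letter)
  (5) 'e' (letter)
  (6) 'r' (letter)
  (7) 'f' (letter)
  (8) 'u' (letter)
  (9) 'l' (letter)
Units from scan: 9
Sound units = 9 units


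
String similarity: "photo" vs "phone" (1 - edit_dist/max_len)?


Word 1: "photo" (length 5)
Word 2: "phone" (length 5)
One optimal edit sequence:
  1. keep 'p'
  2. keep 'h'
  3. keep 'o'
  4. substitute 't' -> 'n'  (+1)
  5. substitute 'o' -> 'e'  (+1)
Edit distance = 2
Max length = max(5, 5) = 5
Similarity = 1 - 2/5
= 0.6000


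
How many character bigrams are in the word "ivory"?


Word: "ivory" (length 5)
Number of 2-grams = length - 2 + 1 = 5 - 2 + 1
= 4


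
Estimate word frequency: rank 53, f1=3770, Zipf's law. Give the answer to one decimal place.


Zipf's law: f(r) = f(1) / r
f(1) = 3770
f(53) = 3770 / 53
= 71.1 occurrences


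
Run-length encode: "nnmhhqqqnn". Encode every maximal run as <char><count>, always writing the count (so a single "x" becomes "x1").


String: "nnmhhqqqnn"
Scanning for consecutive runs:
  'n' x 2
  'm' x 1
  'h' x 2
  'q' x 3
  'n' x 2
RLE = "n2m1h2q3n2"


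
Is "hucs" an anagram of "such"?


Word 1: "such" → sorted: chsu
Word 2: "hucs" → sorted: chsu
Same letters? chsu == chsu
Anagram = Yes


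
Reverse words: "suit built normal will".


Original: "suit built normal will"
Words (1..n): suit | built | normal | will
Reversed (n..1): will | normal | built | suit
Result = "will normal built suit"


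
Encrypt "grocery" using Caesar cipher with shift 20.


Word: "grocery"
Shift: 20
Each letter → (letter + shift) mod 26:
  'g' (6) + 20 = 0 → 'a'
  'r' (17) + 20 = 11 → 'l'
  'o' (14) + 20 = 8 → 'i'
  'c' (2) + 20 = 22 → 'w'
  'e' (4) + 20 = 24 → 'y'
  'r' (17) + 20 = 11 → 'l'
  'y' (24) + 20 = 18 → 's'
Result = "aliwyls"


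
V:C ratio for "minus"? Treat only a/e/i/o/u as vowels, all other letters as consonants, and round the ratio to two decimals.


Word: "minus"
Vowels (a,e,i,o,u): 2
Consonants: 3
Ratio = 2/3
= 0.67


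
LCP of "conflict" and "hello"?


Word 1: "conflict"
Word 2: "hello"
Comparing from start:
  Pos 0: 'c' != 'h' (stop)
LCP = "" (length 0)


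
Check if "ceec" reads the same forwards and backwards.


Word: "ceec"
Reversed: "ceec"
Forward == Backward? ceec == ceec
Palindrome = Yes


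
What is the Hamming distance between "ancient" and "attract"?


Comparing character by character (same length = 7):
  Pos 0: 'a' vs 'a' =
  Pos 1: 'n' vs 't' !=
  Pos 2: 'c' vs 't' !=
  Pos 3: 'i' vs 'r' !=
  Pos 4: 'e' vs 'a' !=
  Pos 5: 'n' vs 'c' !=
  Pos 6: 't' vs 't' =
Hamming distance = 5


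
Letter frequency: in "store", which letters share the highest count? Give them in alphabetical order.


Word: "store"
Letter counts:
  'e': 1
  'o': 1
  'r': 1
  's': 1
  't': 1
Maximum count = 1
Most frequent = 'e', 'o', 'r', 's', 't' (1 time each)


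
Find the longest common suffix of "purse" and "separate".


Word 1: "purse"
Word 2: "separate"
Comparing from end:
  Pos -1: 'e' == 'e'
  Pos -2: 's' != 't' (stop)
LCS = "e" (length 1)


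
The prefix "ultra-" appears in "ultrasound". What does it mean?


Prefix: ultra-
Example: ultrasound (ultra- + sound)
Meaning = beyond


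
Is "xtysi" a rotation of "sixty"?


Word: "sixty", Candidate: "xtysi"
Method: check if candidate is substring of word+word
"sixtysixty" contains "xtysi"? Yes
Is rotation = Yes


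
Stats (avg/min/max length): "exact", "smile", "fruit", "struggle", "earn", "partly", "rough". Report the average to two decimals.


Lengths: "exact"=5, "smile"=5, "fruit"=5, "struggle"=8, "earn"=4, "partly"=6, "rough"=5
Sum = 38, Count = 7
Average = 38/7 = 5.43
= avg=5.43, min=4, max=8


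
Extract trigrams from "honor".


Word: "honor" (length 5)
Number of trigrams = 5 - 3 + 1 = 3
  Position 0: "hon"
  Position 1: "ono"
  Position 2: "nor"
Trigrams = "hon", "ono", "nor"


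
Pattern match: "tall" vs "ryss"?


Pattern of "tall": [0, 1, 2, 2]
Pattern of "ryss": [0, 1, 2, 2]
Patterns match
Same pattern = Yes


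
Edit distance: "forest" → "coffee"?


Word 1: "forest" (length 6)
Word 2: "coffee" (length 6)
One optimal edit sequence (insert/delete/substitute each cost 1):
  1. substitute 'f' -> 'c'  (+1)
  2. keep 'o'
  3. substitute 'r' -> 'f'  (+1)
  4. substitute 'e' -> 'f'  (+1)
  5. substitute 's' -> 'e'  (+1)
  6. substitute 't' -> 'e'  (+1)
Total edit operations: 5
Edit distance = 5


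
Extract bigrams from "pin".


Word: "pin" (length 3)
Number of bigrams = 3 - 2 + 1 = 2
  Position 0: "pi"
  Position 1: "in"
Bigrams = "pi", "in"


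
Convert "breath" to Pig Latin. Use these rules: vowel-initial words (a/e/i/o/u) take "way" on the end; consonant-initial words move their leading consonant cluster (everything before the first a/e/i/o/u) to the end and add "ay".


Word: "breath"
Starts with consonant(s) → move to end, add 'ay'
Consonant cluster: "br"
Pig Latin = "eathbray"


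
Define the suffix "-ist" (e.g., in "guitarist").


Suffix: -ist
Example: guitarist (guitar + -ist)
Meaning = one who practices


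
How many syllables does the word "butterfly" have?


Word: "butterfly"
Syllable breakdown: but-ter-fly
Counting: 3 parts
= 3 syllables


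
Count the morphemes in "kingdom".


Word: "kingdom"
Morphemes: king + -dom
Each morpheme carries meaning
= 2 morphemes


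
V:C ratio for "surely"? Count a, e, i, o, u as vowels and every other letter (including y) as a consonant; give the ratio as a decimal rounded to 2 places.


Word: "surely"
Vowels (a,e,i,o,u): 2
Consonants: 4
Ratio = 2/4
= 0.50


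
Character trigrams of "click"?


Word: "click" (length 5)
Number of trigrams = 5 - 3 + 1 = 3
  Position 0: "cli"
  Position 1: "lic"
  Position 2: "ick"
Trigrams = "cli", "lic", "ick"


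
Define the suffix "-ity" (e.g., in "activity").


Suffix: -ity
Example: activity (active + -ity, with a spelling change)
Meaning = quality of


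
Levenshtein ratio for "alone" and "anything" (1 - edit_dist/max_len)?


Word 1: "alone" (length 5)
Word 2: "anything" (length 8)
One optimal edit sequence:
  1. keep 'a'
  2. insert 'n'  (+1)
  3. insert 'y'  (+1)
  4. insert 't'  (+1)
  5. substitute 'l' -> 'h'  (+1)
  6. substitute 'o' -> 'i'  (+1)
  7. keep 'n'
  8. substitute 'e' -> 'g'  (+1)
Edit distance = 6
Max length = max(5, 8) = 8
Similarity = 1 - 6/8
= 0.2500


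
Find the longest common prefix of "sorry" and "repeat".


Word 1: "sorry"
Word 2: "repeat"
Comparing from start:
  Pos 0: 's' != 'r' (stop)
LCP = "" (length 0)


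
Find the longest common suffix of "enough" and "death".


Word 1: "enough"
Word 2: "death"
Comparing from end:
  Pos -1: 'h' == 'h'
  Pos -2: 'g' != 't' (stop)
LCS = "h" (length 1)


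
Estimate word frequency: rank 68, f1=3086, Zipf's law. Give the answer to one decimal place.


Zipf's law: f(r) = f(1) / r
f(1) = 3086
f(68) = 3086 / 68
= 45.4 occurrences


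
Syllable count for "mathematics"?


Word: "mathematics"
Syllable breakdown: math · e · mat · ics
Counting: 4 parts
= 4 syllables


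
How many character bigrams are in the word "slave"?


Word: "slave" (length 5)
Number of 2-grams = length - 2 + 1 = 5 - 2 + 1
= 4


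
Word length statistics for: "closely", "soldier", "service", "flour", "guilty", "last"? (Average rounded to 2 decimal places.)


Lengths: "closely"=7, "soldier"=7, "service"=7, "flour"=5, "guilty"=6, "last"=4
Sum = 36, Count = 6
Average = 36/6 = 6.00
= avg=6.00, min=4, max=7


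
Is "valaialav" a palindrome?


Word: "valaialav"
Reversed: "valaialav"
Forward == Backward? valaialav == valaialav
Palindrome = Yes


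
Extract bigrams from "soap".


Word: "soap" (length 4)
Number of bigrams = 4 - 2 + 1 = 3
  Position 0: "so"
  Position 1: "oa"
  Position 2: "ap"
Bigrams = "so", "oa", "ap"


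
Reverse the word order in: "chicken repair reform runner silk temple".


Original: "chicken repair reform runner silk temple"
Words (1..n): chicken | repair | reform | runner | silk | temple
Reversed (n..1): temple | silk | runner | reform | repair | chicken
Result = "temple silk runner reform repair chicken"


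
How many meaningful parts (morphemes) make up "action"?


Word: "action"
Morphemes: act | -ion
Each morpheme carries meaning
= 2 morphemes


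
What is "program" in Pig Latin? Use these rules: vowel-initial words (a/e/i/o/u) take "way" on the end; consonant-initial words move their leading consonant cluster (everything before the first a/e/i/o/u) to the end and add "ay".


Word: "program"
Starts with consonant(s) → move to end, add 'ay'
Consonant cluster: "pr"
Pig Latin = "ogrampray"


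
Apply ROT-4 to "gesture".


Word: "gesture"
Shift: 4
Each letter → (letter + shift) mod 26:
  'g' (6) + 4 = 10 → 'k'
  'e' (4) + 4 = 8 → 'i'
  's' (18) + 4 = 22 → 'w'
  't' (19) + 4 = 23 → 'x'
  'u' (20) + 4 = 24 → 'y'
  'r' (17) + 4 = 21 → 'v'
  'e' (4) + 4 = 8 → 'i'
Result = "kiwxyvi"


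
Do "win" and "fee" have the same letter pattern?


Pattern of "win": [0, 1, 2]
Pattern of "fee": [0, 1, 1]
Patterns do not match
Same pattern = No


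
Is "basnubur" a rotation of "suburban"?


Word: "suburban", Candidate: "basnubur"
Method: check if candidate is substring of word+word
"suburbansuburban" contains "basnubur"? No
Is rotation = No


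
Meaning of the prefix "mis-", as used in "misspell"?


Prefix: mis-
Example: misspell = mis- + spell
Meaning = wrongly


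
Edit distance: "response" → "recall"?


Word 1: "response" (length 8)
Word 2: "recall" (length 6)
One optimal edit sequence (insert/delete/substitute each cost 1):
  1. keep 'r'
  2. keep 'e'
  3. delete 's'  (+1)
  4. delete 'p'  (+1)
  5. substitute 'o' -> 'c'  (+1)
  6. substitute 'n' -> 'a'  (+1)
  7. substitute 's' -> 'l'  (+1)
  8. substitute 'e' -> 'l'  (+1)
Total edit operations: 6
Edit distance = 6


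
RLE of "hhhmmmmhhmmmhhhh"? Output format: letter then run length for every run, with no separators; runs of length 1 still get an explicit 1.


String: "hhhmmmmhhmmmhhhh"
Scanning for consecutive runs:
  'h' x 3
  'm' x 4
  'h' x 2
  'm' x 3
  'h' x 4
RLE = "h3m4h2m3h4"


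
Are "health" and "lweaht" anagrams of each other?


Word 1: "health" → sorted: aehhlt
Word 2: "lweaht" → sorted: aehltw
Same letters? aehhlt != aehltw
Anagram = No


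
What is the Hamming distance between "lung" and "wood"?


Comparing character by character (same length = 4):
  Pos 0: 'l' vs 'w' !=
  Pos 1: 'u' vs 'o' !=
  Pos 2: 'n' vs 'o' !=
  Pos 3: 'g' vs 'd' !=
Hamming distance = 4


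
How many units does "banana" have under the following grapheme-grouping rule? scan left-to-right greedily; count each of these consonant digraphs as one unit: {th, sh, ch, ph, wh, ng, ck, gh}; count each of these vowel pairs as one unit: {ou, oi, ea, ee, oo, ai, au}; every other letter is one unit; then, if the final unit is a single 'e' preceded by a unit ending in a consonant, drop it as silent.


Word: "banana" (6 letters)
Left-to-right scan:
  1. 'b' (letter)
  2. 'a' (letter)
  3. 'n' (letter)
  4. 'a' (letter)
  5. 'n' (letter)
  6. 'a' (letter)
Units from scan: 6
Sound units = 6 units


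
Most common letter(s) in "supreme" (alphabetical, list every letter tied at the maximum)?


Word: "supreme"
Letter counts:
  'e': 2
  'm': 1
  'p': 1
  'r': 1
  's': 1
  'u': 1
Maximum count = 2
Most frequent = 'e' (2 times each)


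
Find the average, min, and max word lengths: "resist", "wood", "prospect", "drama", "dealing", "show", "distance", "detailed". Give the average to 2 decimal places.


Lengths: "resist"=6, "wood"=4, "prospect"=8, "drama"=5, "dealing"=7, "show"=4, "distance"=8, "detailed"=8
Sum = 50, Count = 8
Average = 50/8 = 6.25
= avg=6.25, min=4, max=8


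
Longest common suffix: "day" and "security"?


Word 1: "day"
Word 2: "security"
Comparing from end:
  Pos -1: 'y' == 'y'
  Pos -2: 'a' != 't' (stop)
LCS = "y" (length 1)


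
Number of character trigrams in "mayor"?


Word: "mayor" (length 5)
Number of 3-grams = length - 3 + 1 = 5 - 3 + 1
= 3


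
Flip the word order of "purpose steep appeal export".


Original: "purpose steep appeal export"
Words (1..n): purpose | steep | appeal | export
Reversed (n..1): export | appeal | steep | purpose
Result = "export appeal steep purpose"


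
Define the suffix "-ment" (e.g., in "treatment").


Suffix: -ment
Example: treatment = treat + -ment
Meaning = result of action


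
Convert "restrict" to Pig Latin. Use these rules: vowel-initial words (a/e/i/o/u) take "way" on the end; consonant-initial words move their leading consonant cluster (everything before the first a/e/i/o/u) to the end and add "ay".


Word: "restrict"
Starts with consonant(s) → move to end, add 'ay'
Consonant cluster: "r"
Pig Latin = "estrictray"


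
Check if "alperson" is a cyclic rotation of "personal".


Word: "personal", Candidate: "alperson"
Method: check if candidate is substring of word+word
"personalpersonal" contains "alperson"? Yes
Is rotation = Yes


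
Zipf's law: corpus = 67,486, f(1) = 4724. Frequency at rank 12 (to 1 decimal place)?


Zipf's law: f(r) = f(1) / r
f(1) = 4724
f(12) = 4724 / 12
= 393.7 occurrences


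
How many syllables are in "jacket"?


Word: "jacket"
Syllable breakdown: jack · et
Counting: 2 parts
= 2 syllables


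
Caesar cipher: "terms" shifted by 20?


Word: "terms"
Shift: 20
Each letter → (letter + shift) mod 26:
  't' (19) + 20 = 13 → 'n'
  'e' (4) + 20 = 24 → 'y'
  'r' (17) + 20 = 11 → 'l'
  'm' (12) + 20 = 6 → 'g'
  's' (18) + 20 = 12 → 'm'
Result = "nylgm"


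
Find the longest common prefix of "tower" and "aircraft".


Word 1: "tower"
Word 2: "aircraft"
Comparing from start:
  Pos 0: 't' != 'a' (stop)
LCP = "" (length 0)


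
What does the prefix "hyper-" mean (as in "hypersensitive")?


Prefix: hyper-
As in: hypersensitive -> hyper- + sensitive
Meaning = over / excessive


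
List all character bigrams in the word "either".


Word: "either" (length 6)
Number of bigrams = 6 - 2 + 1 = 5
  Position 0: "ei"
  Position 1: "it"
  Position 2: "th"
  Position 3: "he"
  Position 4: "er"
Bigrams = "ei", "it", "th", "he", "er"


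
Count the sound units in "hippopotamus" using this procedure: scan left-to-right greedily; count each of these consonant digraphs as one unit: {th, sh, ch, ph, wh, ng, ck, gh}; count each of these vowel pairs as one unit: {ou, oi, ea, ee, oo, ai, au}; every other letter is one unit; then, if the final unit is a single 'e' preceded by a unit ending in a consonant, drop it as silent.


Word: "hippopotamus" (12 letters)
Left-to-right scan:
  (1) 'h' (letter)
  (2) 'i' (letter)
  (3) 'p' (letter)
  (4) 'p' (letter)
  (5) 'o' (letter)
  (6) 'p' (letter)
  (7) 'o' (letter)
  (8) 't' (letter)
  (9) 'a' (letter)
  (10) 'm' (letter)
  (11) 'u' (letter)
  (12) 's' (letter)
Units from scan: 12
Sound units = 12 units


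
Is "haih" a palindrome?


Word: "haih"
Reversed: "hiah"
Forward == Backward? haih != hiah
Palindrome = No


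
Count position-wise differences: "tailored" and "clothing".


Comparing character by character (same length = 8):
  Pos 0: 't' vs 'c' !=
  Pos 1: 'a' vs 'l' !=
  Pos 2: 'i' vs 'o' !=
  Pos 3: 'l' vs 't' !=
  Pos 4: 'o' vs 'h' !=
  Pos 5: 'r' vs 'i' !=
  Pos 6: 'e' vs 'n' !=
  Pos 7: 'd' vs 'g' !=
Hamming distance = 8


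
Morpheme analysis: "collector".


Word: "collector"
Morphemes: collect | -or
Each morpheme carries meaning
= 2 morphemes


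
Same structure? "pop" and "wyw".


Pattern of "pop": [0, 1, 0]
Pattern of "wyw": [0, 1, 0]
Patterns match
Same pattern = Yes


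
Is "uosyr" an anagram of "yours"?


Word 1: "yours" → sorted: orsuy
Word 2: "uosyr" → sorted: orsuy
Same letters? orsuy == orsuy
Anagram = Yes


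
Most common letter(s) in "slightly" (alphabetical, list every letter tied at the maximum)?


Word: "slightly"
Letter counts:
  'g': 1
  'h': 1
  'i': 1
  'l': 2
  's': 1
  't': 1
  'y': 1
Maximum count = 2
Most frequent = 'l' (2 times each)


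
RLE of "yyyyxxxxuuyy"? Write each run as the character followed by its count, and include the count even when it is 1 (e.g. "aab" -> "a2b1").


String: "yyyyxxxxuuyy"
Scanning for consecutive runs:
  'y' x 4
  'x' x 4
  'u' x 2
  'y' x 2
RLE = "y4x4u2y2"


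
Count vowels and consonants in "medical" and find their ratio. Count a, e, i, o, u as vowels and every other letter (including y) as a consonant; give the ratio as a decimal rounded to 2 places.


Word: "medical"
Vowels (a,e,i,o,u): 3
Consonants: 4
Ratio = 3/4
= 0.75


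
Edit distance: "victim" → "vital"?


Word 1: "victim" (length 6)
Word 2: "vital" (length 5)
One optimal edit sequence (insert/delete/substitute each cost 1):
  1. keep 'v'
  2. keep 'i'
  3. delete 'c'  (+1)
  4. keep 't'
  5. substitute 'i' -> 'a'  (+1)
  6. substitute 'm' -> 'l'  (+1)
Total edit operations: 3
Edit distance = 3


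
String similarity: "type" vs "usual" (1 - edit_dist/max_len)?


Word 1: "type" (length 4)
Word 2: "usual" (length 5)
One optimal edit sequence:
  1. insert 'u'  (+1)
  2. substitute 't' -> 's'  (+1)
  3. substitute 'y' -> 'u'  (+1)
  4. substitute 'p' -> 'a'  (+1)
  5. substitute 'e' -> 'l'  (+1)
Edit distance = 5
Max length = max(4, 5) = 5
Similarity = 1 - 5/5
= 0.0000


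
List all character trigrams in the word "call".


Word: "call" (length 4)
Number of trigrams = 4 - 3 + 1 = 2
  Position 0: "cal"
  Position 1: "all"
Trigrams = "cal", "all"


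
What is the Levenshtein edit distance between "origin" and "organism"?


Word 1: "origin" (length 6)
Word 2: "organism" (length 8)
One optimal edit sequence (insert/delete/substitute each cost 1):
  1. keep 'o'
  2. keep 'r'
  3. insert 'g'  (+1)
  4. substitute 'i' -> 'a'  (+1)
  5. substitute 'g' -> 'n'  (+1)
  6. keep 'i'
  7. insert 's'  (+1)
  8. substitute 'n' -> 'm'  (+1)
Total edit operations: 5
Edit distance = 5


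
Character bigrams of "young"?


Word: "young" (length 5)
Number of bigrams = 5 - 2 + 1 = 4
  Position 0: "yo"
  Position 1: "ou"
  Position 2: "un"
  Position 3: "ng"
Bigrams = "yo", "ou", "un", "ng"


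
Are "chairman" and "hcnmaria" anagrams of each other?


Word 1: "chairman" → sorted: aachimnr
Word 2: "hcnmaria" → sorted: aachimnr
Same letters? aachimnr == aachimnr
Anagram = Yes


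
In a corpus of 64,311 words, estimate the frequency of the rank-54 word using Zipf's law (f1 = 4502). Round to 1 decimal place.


Zipf's law: f(r) = f(1) / r
f(1) = 4502
f(54) = 4502 / 54
= 83.4 occurrences


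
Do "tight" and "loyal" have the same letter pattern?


Pattern of "tight": [0, 1, 2, 3, 0]
Pattern of "loyal": [0, 1, 2, 3, 0]
Patterns match
Same pattern = Yes


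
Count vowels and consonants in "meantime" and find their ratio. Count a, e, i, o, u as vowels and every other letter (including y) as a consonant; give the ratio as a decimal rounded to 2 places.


Word: "meantime"
Vowels (a,e,i,o,u): 4
Consonants: 4
Ratio = 4/4
= 1.00


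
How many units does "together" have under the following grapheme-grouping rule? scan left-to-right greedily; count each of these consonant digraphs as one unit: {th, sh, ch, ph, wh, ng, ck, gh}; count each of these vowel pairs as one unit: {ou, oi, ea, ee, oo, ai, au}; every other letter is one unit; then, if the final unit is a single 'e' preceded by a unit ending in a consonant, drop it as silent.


Word: "together" (8 letters)
Left-to-right scan:
  (1) 't' (letter)
  (2) 'o' (letter)
  (3) 'g' (letter)
  (4) 'e' (letter)
  (5) 'th' (digraph)
  (6) 'e' (letter)
  (7) 'r' (letter)
Units from scan: 7
Sound units = 7 units


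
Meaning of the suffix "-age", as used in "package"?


Suffix: -age
Example: package = pack + -age
Meaning = result / collection


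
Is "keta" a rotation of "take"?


Word: "take", Candidate: "keta"
Method: check if candidate is substring of word+word
"taketake" contains "keta"? Yes
Is rotation = Yes


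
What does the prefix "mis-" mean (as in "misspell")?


Prefix: mis-
Example: misspell = mis- + spell
Meaning = wrongly


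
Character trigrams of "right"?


Word: "right" (length 5)
Number of trigrams = 5 - 3 + 1 = 3
  Position 0: "rig"
  Position 1: "igh"
  Position 2: "ght"
Trigrams = "rig", "igh", "ght"


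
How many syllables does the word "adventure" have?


Word: "adventure"
Syllable breakdown: ad · ven · ture
Counting: 3 parts
= 3 syllables


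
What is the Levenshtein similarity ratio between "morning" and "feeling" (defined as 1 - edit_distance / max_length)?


Word 1: "morning" (length 7)
Word 2: "feeling" (length 7)
One optimal edit sequence:
  1. substitute 'm' -> 'f'  (+1)
  2. substitute 'o' -> 'e'  (+1)
  3. substitute 'r' -> 'e'  (+1)
  4. substitute 'n' -> 'l'  (+1)
  5. keep 'i'
  6. keep 'n'
  7. keep 'g'
Edit distance = 4
Max length = max(7, 7) = 7
Similarity = 1 - 4/7
= 0.4286


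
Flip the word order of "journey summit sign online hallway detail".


Original: "journey summit sign online hallway detail"
Words (1..n): journey | summit | sign | online | hallway | detail
Reversed (n..1): detail | hallway | online | sign | summit | journey
Result = "detail hallway online sign summit journey"


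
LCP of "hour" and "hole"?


Word 1: "hour"
Word 2: "hole"
Comparing from start:
  Pos 0: 'h' == 'h'
  Pos 1: 'o' == 'o'
  Pos 2: 'u' != 'l' (stop)
LCP = "ho" (length 2)


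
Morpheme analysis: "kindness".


Word: "kindness"
Morphemes: kind + -ness
Each morpheme carries meaning
= 2 morphemes


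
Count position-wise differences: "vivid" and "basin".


Comparing character by character (same length = 5):
  Pos 0: 'v' vs 'b' !=
  Pos 1: 'i' vs 'a' !=
  Pos 2: 'v' vs 's' !=
  Pos 3: 'i' vs 'i' =
  Pos 4: 'd' vs 'n' !=
Hamming distance = 4


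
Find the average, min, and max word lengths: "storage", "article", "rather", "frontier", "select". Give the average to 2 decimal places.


Lengths: "storage"=7, "article"=7, "rather"=6, "frontier"=8, "select"=6
Sum = 34, Count = 5
Average = 34/5 = 6.80
= avg=6.80, min=6, max=8


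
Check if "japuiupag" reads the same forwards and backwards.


Word: "japuiupag"
Reversed: "gapuiupaj"
Forward == Backward? japuiupag != gapuiupaj
Palindrome = No


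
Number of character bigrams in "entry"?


Word: "entry" (length 5)
Number of 2-grams = length - 2 + 1 = 5 - 2 + 1
= 4


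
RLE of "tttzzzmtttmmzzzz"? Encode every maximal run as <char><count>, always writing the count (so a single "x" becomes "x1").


String: "tttzzzmtttmmzzzz"
Scanning for consecutive runs:
  't' x 3
  'z' x 3
  'm' x 1
  't' x 3
  'm' x 2
  'z' x 4
RLE = "t3z3m1t3m2z4"


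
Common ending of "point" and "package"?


Word 1: "point"
Word 2: "package"
Comparing from end:
  Pos -1: 't' != 'e' (stop)
LCS = "" (length 0)


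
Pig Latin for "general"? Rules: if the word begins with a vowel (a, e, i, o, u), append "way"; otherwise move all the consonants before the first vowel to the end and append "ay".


Word: "general"
Starts with consonant(s) → move to end, add 'ay'
Consonant cluster: "g"
Pig Latin = "eneralgay"


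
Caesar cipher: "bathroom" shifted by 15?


Word: "bathroom"
Shift: 15
Each letter → (letter + shift) mod 26:
  'b' (1) + 15 = 16 → 'q'
  'a' (0) + 15 = 15 → 'p'
  't' (19) + 15 = 8 → 'i'
  'h' (7) + 15 = 22 → 'w'
  'r' (17) + 15 = 6 → 'g'
  'o' (14) + 15 = 3 → 'd'
  'o' (14) + 15 = 3 → 'd'
  'm' (12) + 15 = 1 → 'b'
Result = "qpiwgddb"


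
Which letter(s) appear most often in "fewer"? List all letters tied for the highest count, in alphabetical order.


Word: "fewer"
Letter counts:
  'e': 2
  'f': 1
  'r': 1
  'w': 1
Maximum count = 2
Most frequent = 'e' (2 times each)


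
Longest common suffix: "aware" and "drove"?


Word 1: "aware"
Word 2: "drove"
Comparing from end:
  Pos -1: 'e' == 'e'
  Pos -2: 'r' != 'v' (stop)
LCS = "e" (length 1)


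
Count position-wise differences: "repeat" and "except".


Comparing character by character (same length = 6):
  Pos 0: 'r' vs 'e' !=
  Pos 1: 'e' vs 'x' !=
  Pos 2: 'p' vs 'c' !=
  Pos 3: 'e' vs 'e' =
  Pos 4: 'a' vs 'p' !=
  Pos 5: 't' vs 't' =
Hamming distance = 4


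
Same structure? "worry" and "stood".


Pattern of "worry": [0, 1, 2, 2, 3]
Pattern of "stood": [0, 1, 2, 2, 3]
Patterns match
Same pattern = Yes


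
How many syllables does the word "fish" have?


Word: "fish"
Syllable breakdown: fish
Counting: 1 part
= 1 syllable


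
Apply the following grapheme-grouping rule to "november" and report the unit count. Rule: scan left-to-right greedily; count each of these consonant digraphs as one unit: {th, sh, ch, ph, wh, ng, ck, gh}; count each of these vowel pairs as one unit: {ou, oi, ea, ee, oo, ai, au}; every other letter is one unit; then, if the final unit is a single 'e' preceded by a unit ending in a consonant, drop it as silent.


Word: "november" (8 letters)
Left-to-right scan:
  1. 'n' (letter)
  2. 'o' (letter)
  3. 'v' (letter)
  4. 'e' (letter)
  5. 'm' (letter)
  6. 'b' (letter)
  7. 'e' (letter)
  8. 'r' (letter)
Units from scan: 8
Sound units = 8 units


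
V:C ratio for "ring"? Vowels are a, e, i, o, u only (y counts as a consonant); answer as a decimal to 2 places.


Word: "ring"
Vowels (a,e,i,o,u): 1
Consonants: 3
Ratio = 1/3
= 0.33


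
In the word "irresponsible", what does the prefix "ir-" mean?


Prefix: ir-
Example: irresponsible = ir- + responsible
Meaning = not


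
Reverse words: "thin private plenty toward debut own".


Original: "thin private plenty toward debut own"
Words (1..n): thin | private | plenty | toward | debut | own
Reversed (n..1): own | debut | toward | plenty | private | thin
Result = "own debut toward plenty private thin"


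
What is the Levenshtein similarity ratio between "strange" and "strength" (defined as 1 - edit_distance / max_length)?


Word 1: "strange" (length 7)
Word 2: "strength" (length 8)
One optimal edit sequence:
  1. keep 's'
  2. keep 't'
  3. keep 'r'
  4. substitute 'a' -> 'e'  (+1)
  5. keep 'n'
  6. keep 'g'
  7. insert 't'  (+1)
  8. substitute 'e' -> 'h'  (+1)
Edit distance = 3
Max length = max(7, 8) = 8
Similarity = 1 - 3/8
= 0.6250


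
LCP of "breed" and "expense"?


Word 1: "breed"
Word 2: "expense"
Comparing from start:
  Pos 0: 'b' != 'e' (stop)
LCP = "" (length 0)


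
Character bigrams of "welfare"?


Word: "welfare" (length 7)
Number of bigrams = 7 - 2 + 1 = 6
  Position 0: "we"
  Position 1: "el"
  Position 2: "lf"
  Position 3: "fa"
  Position 4: "ar"
  Position 5: "re"
Bigrams = "we", "el", "lf", "fa", "ar", "re"


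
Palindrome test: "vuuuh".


Word: "vuuuh"
Reversed: "huuuv"
Forward == Backward? vuuuh != huuuv
Palindrome = No


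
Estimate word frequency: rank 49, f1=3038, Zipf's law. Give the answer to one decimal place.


Zipf's law: f(r) = f(1) / r
f(1) = 3038
f(49) = 3038 / 49
= 62.0 occurrences


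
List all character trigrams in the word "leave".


Word: "leave" (length 5)
Number of trigrams = 5 - 3 + 1 = 3
  Position 0: "lea"
  Position 1: "eav"
  Position 2: "ave"
Trigrams = "lea", "eav", "ave"


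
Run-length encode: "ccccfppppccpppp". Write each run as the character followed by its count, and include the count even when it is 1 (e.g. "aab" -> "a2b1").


String: "ccccfppppccpppp"
Scanning for consecutive runs:
  'c' x 4
  'f' x 1
  'p' x 4
  'c' x 2
  'p' x 4
RLE = "c4f1p4c2p4"


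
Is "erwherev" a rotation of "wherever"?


Word: "wherever", Candidate: "erwherev"
Method: check if candidate is substring of word+word
"whereverwherever" contains "erwherev"? Yes
Is rotation = Yes


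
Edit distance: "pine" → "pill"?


Word 1: "pine" (length 4)
Word 2: "pill" (length 4)
One optimal edit sequence (insert/delete/substitute each cost 1):
  1. keep 'p'
  2. keep 'i'
  3. substitute 'n' -> 'l'  (+1)
  4. substitute 'e' -> 'l'  (+1)
Total edit operations: 2
Edit distance = 2


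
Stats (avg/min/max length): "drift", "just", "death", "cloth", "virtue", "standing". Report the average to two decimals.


Lengths: "drift"=5, "just"=4, "death"=5, "cloth"=5, "virtue"=6, "standing"=8
Sum = 33, Count = 6
Average = 33/6 = 5.50
= avg=5.50, min=4, max=8


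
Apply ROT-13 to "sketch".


Word: "sketch"
Shift: 13
Each letter → (letter + shift) mod 26:
  's' (18) + 13 = 5 → 'f'
  'k' (10) + 13 = 23 → 'x'
  'e' (4) + 13 = 17 → 'r'
  't' (19) + 13 = 6 → 'g'
  'c' (2) + 13 = 15 → 'p'
  'h' (7) + 13 = 20 → 'u'
Result = "fxrgpu"
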